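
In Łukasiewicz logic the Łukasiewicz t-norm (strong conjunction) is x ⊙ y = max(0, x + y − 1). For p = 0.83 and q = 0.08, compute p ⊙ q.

p ⊙ q = max(0, 0.83 + 0.08 − 1) = max(0, -0.09) = 0.00
For comparison, the Gödel (minimum) t-norm min(x, y) would give 0.08.

0.00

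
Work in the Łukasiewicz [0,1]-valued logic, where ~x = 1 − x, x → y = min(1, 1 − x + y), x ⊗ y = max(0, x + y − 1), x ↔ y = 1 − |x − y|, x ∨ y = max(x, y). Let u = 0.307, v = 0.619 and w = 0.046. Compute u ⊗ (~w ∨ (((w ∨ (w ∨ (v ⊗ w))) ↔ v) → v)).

0.307

~w = 1 − 0.046 = 0.954
v ⊗ w = max(0, 0.619 + 0.046 − 1) = max(0, -0.335) = 0.000
w ∨ (v ⊗ w) = max(0.046, 0.000) = 0.046
w ∨ (w ∨ (v ⊗ w)) = max(0.046, 0.046) = 0.046
(w ∨ (w ∨ (v ⊗ w))) ↔ v = 1 − |0.046 − 0.619| = 1 − 0.573 = 0.427
((w ∨ (w ∨ (v ⊗ w))) ↔ v) → v = min(1, 1 − 0.427 + 0.619) = min(1, 1.192) = 1.000
~w ∨ (((w ∨ (w ∨ (v ⊗ w))) ↔ v) → v) = max(0.954, 1.000) = 1.000
u ⊗ (~w ∨ (((w ∨ (w ∨ (v ⊗ w))) ↔ v) → v)) = max(0, 0.307 + 1.000 − 1) = max(0, 0.307) = 0.307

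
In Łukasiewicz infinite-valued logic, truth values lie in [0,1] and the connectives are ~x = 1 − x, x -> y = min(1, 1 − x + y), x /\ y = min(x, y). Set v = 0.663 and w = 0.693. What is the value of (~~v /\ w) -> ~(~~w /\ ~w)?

~v = 1 − 0.663 = 0.337
~~v = 1 − 0.337 = 0.663
~~v /\ w = min(0.663, 0.693) = 0.663
~w = 1 − 0.693 = 0.307
~~w = 1 − 0.307 = 0.693
~~w /\ ~w = min(0.693, 0.307) = 0.307
~(~~w /\ ~w) = 1 − 0.307 = 0.693
(~~v /\ w) -> ~(~~w /\ ~w) = min(1, 1 − 0.663 + 0.693) = min(1, 1.030) = 1.000

1.000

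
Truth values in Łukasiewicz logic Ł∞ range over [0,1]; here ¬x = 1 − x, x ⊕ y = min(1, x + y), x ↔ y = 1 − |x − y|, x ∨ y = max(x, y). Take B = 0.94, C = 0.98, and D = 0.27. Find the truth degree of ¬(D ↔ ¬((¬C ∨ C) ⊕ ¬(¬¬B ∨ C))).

0.27

¬C = 1 − 0.98 = 0.02
¬C ∨ C = max(0.02, 0.98) = 0.98
¬B = 1 − 0.94 = 0.06
¬¬B = 1 − 0.06 = 0.94
¬¬B ∨ C = max(0.94, 0.98) = 0.98
¬(¬¬B ∨ C) = 1 − 0.98 = 0.02
(¬C ∨ C) ⊕ ¬(¬¬B ∨ C) = min(1, 0.98 + 0.02) = min(1, 1.00) = 1.00
¬((¬C ∨ C) ⊕ ¬(¬¬B ∨ C)) = 1 − 1.00 = 0.00
D ↔ ¬((¬C ∨ C) ⊕ ¬(¬¬B ∨ C)) = 1 − |0.27 − 0.00| = 1 − 0.27 = 0.73
¬(D ↔ ¬((¬C ∨ C) ⊕ ¬(¬¬B ∨ C))) = 1 − 0.73 = 0.27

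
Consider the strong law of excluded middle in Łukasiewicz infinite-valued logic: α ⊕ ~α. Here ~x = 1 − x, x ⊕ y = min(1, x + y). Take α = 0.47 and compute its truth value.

1.00

~α = 1 − 0.47 = 0.53
α ⊕ ~α = min(1, 0.47 + 0.53) = min(1, 1.00) = 1.00
(As expected: always 1 in Ł∞ since a ⊕ (1−a) = 1.)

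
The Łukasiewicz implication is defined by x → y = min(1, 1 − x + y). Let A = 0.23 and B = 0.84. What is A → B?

1.00

A → B = min(1, 1 − 0.23 + 0.84) = min(1, 1.61) = 1.00
For comparison, the Gödel implication (1 if x ≤ y else y) would give 1.00.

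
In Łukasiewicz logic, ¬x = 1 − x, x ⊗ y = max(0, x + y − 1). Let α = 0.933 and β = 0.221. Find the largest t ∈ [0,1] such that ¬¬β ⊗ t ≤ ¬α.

0.846

¬β = 1 − 0.221 = 0.779
¬¬β = 1 − 0.779 = 0.221
So the left factor is ¬¬β = 0.221.
¬α = 1 − 0.933 = 0.067
So the right-hand bound is ¬α = 0.067.
The residuum of the Łukasiewicz t-norm gives the supremum: min(1, 1 − 0.221 + 0.067).
1 − 0.221 + 0.067 = 0.846, so t = min(1, 0.846) = 0.846.
Check: 0.221 ⊗ 0.846 = max(0, 0.067) = 0.067 ≤ 0.067.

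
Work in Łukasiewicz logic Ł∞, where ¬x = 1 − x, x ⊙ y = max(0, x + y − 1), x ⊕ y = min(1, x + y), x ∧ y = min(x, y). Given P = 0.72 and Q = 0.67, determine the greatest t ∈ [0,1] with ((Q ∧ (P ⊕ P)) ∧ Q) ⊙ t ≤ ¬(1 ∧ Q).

P ⊕ P = min(1, 0.72 + 0.72) = min(1, 1.44) = 1.00
Q ∧ (P ⊕ P) = min(0.67, 1.00) = 0.67
(Q ∧ (P ⊕ P)) ∧ Q = min(0.67, 0.67) = 0.67
So the left factor is (Q ∧ (P ⊕ P)) ∧ Q = 0.67.
1 ∧ Q = min(1.00, 0.67) = 0.67
¬(1 ∧ Q) = 1 − 0.67 = 0.33
So the right-hand bound is ¬(1 ∧ Q) = 0.33.
The residuum of the Łukasiewicz t-norm gives the supremum: min(1, 1 − 0.67 + 0.33).
1 − 0.67 + 0.33 = 0.66, so t = min(1, 0.66) = 0.66.
Check: 0.67 ⊙ 0.66 = max(0, 0.33) = 0.33 ≤ 0.33.

0.66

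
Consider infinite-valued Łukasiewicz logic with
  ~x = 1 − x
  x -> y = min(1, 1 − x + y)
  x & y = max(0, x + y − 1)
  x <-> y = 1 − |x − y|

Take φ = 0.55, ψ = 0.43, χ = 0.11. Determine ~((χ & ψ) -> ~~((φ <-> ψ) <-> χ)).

0.00

χ & ψ = max(0, 0.11 + 0.43 − 1) = max(0, -0.46) = 0.00
φ <-> ψ = 1 − |0.55 − 0.43| = 1 − 0.12 = 0.88
(φ <-> ψ) <-> χ = 1 − |0.88 − 0.11| = 1 − 0.77 = 0.23
~((φ <-> ψ) <-> χ) = 1 − 0.23 = 0.77
~~((φ <-> ψ) <-> χ) = 1 − 0.77 = 0.23
(χ & ψ) -> ~~((φ <-> ψ) <-> χ) = min(1, 1 − 0.00 + 0.23) = min(1, 1.23) = 1.00
~((χ & ψ) -> ~~((φ <-> ψ) <-> χ)) = 1 − 1.00 = 0.00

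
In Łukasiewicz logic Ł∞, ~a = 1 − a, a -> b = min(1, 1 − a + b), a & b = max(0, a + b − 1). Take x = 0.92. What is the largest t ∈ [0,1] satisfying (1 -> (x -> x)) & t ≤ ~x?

x -> x = min(1, 1 − 0.92 + 0.92) = min(1, 1.00) = 1.00
1 -> (x -> x) = min(1, 1 − 1.00 + 1.00) = min(1, 1.00) = 1.00
So the left factor is 1 -> (x -> x) = 1.00.
~x = 1 − 0.92 = 0.08
So the right-hand bound is ~x = 0.08.
The residuum of the Łukasiewicz t-norm gives the supremum: min(1, 1 − 1.00 + 0.08).
1 − 1.00 + 0.08 = 0.08, so t = min(1, 0.08) = 0.08.
Check: 1.00 & 0.08 = max(0, 0.08) = 0.08 ≤ 0.08.

0.08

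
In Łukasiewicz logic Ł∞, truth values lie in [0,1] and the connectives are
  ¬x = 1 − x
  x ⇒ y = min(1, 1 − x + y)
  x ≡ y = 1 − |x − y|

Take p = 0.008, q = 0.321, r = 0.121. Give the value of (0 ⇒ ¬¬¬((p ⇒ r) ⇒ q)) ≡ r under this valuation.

p ⇒ r = min(1, 1 − 0.008 + 0.121) = min(1, 1.113) = 1.000
(p ⇒ r) ⇒ q = min(1, 1 − 1.000 + 0.321) = min(1, 0.321) = 0.321
¬((p ⇒ r) ⇒ q) = 1 − 0.321 = 0.679
¬¬((p ⇒ r) ⇒ q) = 1 − 0.679 = 0.321
¬¬¬((p ⇒ r) ⇒ q) = 1 − 0.321 = 0.679
0 ⇒ ¬¬¬((p ⇒ r) ⇒ q) = min(1, 1 − 0.000 + 0.679) = min(1, 1.679) = 1.000
(0 ⇒ ¬¬¬((p ⇒ r) ⇒ q)) ≡ r = 1 − |1.000 − 0.121| = 1 − 0.879 = 0.121

0.121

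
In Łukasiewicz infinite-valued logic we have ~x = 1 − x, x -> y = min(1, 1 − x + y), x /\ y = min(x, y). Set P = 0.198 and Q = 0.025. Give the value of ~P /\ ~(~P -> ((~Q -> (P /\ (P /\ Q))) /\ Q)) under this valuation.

0.777

~P = 1 − 0.198 = 0.802
~Q = 1 − 0.025 = 0.975
P /\ Q = min(0.198, 0.025) = 0.025
P /\ (P /\ Q) = min(0.198, 0.025) = 0.025
~Q -> (P /\ (P /\ Q)) = min(1, 1 − 0.975 + 0.025) = min(1, 0.050) = 0.050
(~Q -> (P /\ (P /\ Q))) /\ Q = min(0.050, 0.025) = 0.025
~P -> ((~Q -> (P /\ (P /\ Q))) /\ Q) = min(1, 1 − 0.802 + 0.025) = min(1, 0.223) = 0.223
~(~P -> ((~Q -> (P /\ (P /\ Q))) /\ Q)) = 1 − 0.223 = 0.777
~P /\ ~(~P -> ((~Q -> (P /\ (P /\ Q))) /\ Q)) = min(0.802, 0.777) = 0.777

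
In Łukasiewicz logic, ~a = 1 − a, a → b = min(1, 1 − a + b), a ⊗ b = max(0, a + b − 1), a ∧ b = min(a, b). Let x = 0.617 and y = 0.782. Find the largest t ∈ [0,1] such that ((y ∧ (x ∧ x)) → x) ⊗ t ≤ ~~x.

x ∧ x = min(0.617, 0.617) = 0.617
y ∧ (x ∧ x) = min(0.782, 0.617) = 0.617
(y ∧ (x ∧ x)) → x = min(1, 1 − 0.617 + 0.617) = min(1, 1.000) = 1.000
So the left factor is (y ∧ (x ∧ x)) → x = 1.000.
~x = 1 − 0.617 = 0.383
~~x = 1 − 0.383 = 0.617
So the right-hand bound is ~~x = 0.617.
The residuum of the Łukasiewicz t-norm gives the supremum: min(1, 1 − 1.000 + 0.617).
1 − 1.000 + 0.617 = 0.617, so t = min(1, 0.617) = 0.617.
Check: 1.000 ⊗ 0.617 = max(0, 0.617) = 0.617 ≤ 0.617.

0.617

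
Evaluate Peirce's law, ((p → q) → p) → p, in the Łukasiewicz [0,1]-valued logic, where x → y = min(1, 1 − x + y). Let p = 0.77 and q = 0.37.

0.77

p → q = min(1, 1 − 0.77 + 0.37) = min(1, 0.60) = 0.60
(p → q) → p = min(1, 1 − 0.60 + 0.77) = min(1, 1.17) = 1.00
((p → q) → p) → p = min(1, 1 − 1.00 + 0.77) = min(1, 0.77) = 0.77
(The value 0.77 < 1 shows this instance is not satisfied; not a Ł∞-tautology in general.)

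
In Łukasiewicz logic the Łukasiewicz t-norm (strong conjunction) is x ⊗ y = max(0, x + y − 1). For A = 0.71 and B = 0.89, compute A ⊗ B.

0.60

A ⊗ B = max(0, 0.71 + 0.89 − 1) = max(0, 0.60) = 0.60
For comparison, the Gödel (minimum) t-norm min(x, y) would give 0.71.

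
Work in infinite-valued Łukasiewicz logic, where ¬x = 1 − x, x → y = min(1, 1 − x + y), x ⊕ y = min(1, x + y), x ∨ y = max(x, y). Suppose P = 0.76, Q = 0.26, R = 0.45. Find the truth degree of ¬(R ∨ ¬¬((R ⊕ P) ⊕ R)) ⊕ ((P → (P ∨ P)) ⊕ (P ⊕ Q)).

1.00

R ⊕ P = min(1, 0.45 + 0.76) = min(1, 1.21) = 1.00
(R ⊕ P) ⊕ R = min(1, 1.00 + 0.45) = min(1, 1.45) = 1.00
¬((R ⊕ P) ⊕ R) = 1 − 1.00 = 0.00
¬¬((R ⊕ P) ⊕ R) = 1 − 0.00 = 1.00
R ∨ ¬¬((R ⊕ P) ⊕ R) = max(0.45, 1.00) = 1.00
¬(R ∨ ¬¬((R ⊕ P) ⊕ R)) = 1 − 1.00 = 0.00
P ∨ P = max(0.76, 0.76) = 0.76
P → (P ∨ P) = min(1, 1 − 0.76 + 0.76) = min(1, 1.00) = 1.00
P ⊕ Q = min(1, 0.76 + 0.26) = min(1, 1.02) = 1.00
(P → (P ∨ P)) ⊕ (P ⊕ Q) = min(1, 1.00 + 1.00) = min(1, 2.00) = 1.00
¬(R ∨ ¬¬((R ⊕ P) ⊕ R)) ⊕ ((P → (P ∨ P)) ⊕ (P ⊕ Q)) = min(1, 0.00 + 1.00) = min(1, 1.00) = 1.00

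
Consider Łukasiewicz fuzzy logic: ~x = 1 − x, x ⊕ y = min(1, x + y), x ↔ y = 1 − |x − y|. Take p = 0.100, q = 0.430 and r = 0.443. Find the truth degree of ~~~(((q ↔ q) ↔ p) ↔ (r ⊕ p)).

0.443

q ↔ q = 1 − |0.430 − 0.430| = 1 − 0.000 = 1.000
(q ↔ q) ↔ p = 1 − |1.000 − 0.100| = 1 − 0.900 = 0.100
r ⊕ p = min(1, 0.443 + 0.100) = min(1, 0.543) = 0.543
((q ↔ q) ↔ p) ↔ (r ⊕ p) = 1 − |0.100 − 0.543| = 1 − 0.443 = 0.557
~(((q ↔ q) ↔ p) ↔ (r ⊕ p)) = 1 − 0.557 = 0.443
~~(((q ↔ q) ↔ p) ↔ (r ⊕ p)) = 1 − 0.443 = 0.557
~~~(((q ↔ q) ↔ p) ↔ (r ⊕ p)) = 1 − 0.557 = 0.443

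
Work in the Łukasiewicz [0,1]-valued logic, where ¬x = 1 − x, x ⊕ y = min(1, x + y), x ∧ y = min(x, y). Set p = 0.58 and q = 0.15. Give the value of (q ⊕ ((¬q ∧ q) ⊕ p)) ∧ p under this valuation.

¬q = 1 − 0.15 = 0.85
¬q ∧ q = min(0.85, 0.15) = 0.15
(¬q ∧ q) ⊕ p = min(1, 0.15 + 0.58) = min(1, 0.73) = 0.73
q ⊕ ((¬q ∧ q) ⊕ p) = min(1, 0.15 + 0.73) = min(1, 0.88) = 0.88
(q ⊕ ((¬q ∧ q) ⊕ p)) ∧ p = min(0.88, 0.58) = 0.58

0.58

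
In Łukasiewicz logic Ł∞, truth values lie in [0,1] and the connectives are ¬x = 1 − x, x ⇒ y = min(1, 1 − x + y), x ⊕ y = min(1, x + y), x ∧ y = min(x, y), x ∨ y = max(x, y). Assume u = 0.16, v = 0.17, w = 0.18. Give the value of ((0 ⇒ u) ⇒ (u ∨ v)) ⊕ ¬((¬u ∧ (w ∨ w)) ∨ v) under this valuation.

0.99

0 ⇒ u = min(1, 1 − 0.00 + 0.16) = min(1, 1.16) = 1.00
u ∨ v = max(0.16, 0.17) = 0.17
(0 ⇒ u) ⇒ (u ∨ v) = min(1, 1 − 1.00 + 0.17) = min(1, 0.17) = 0.17
¬u = 1 − 0.16 = 0.84
w ∨ w = max(0.18, 0.18) = 0.18
¬u ∧ (w ∨ w) = min(0.84, 0.18) = 0.18
(¬u ∧ (w ∨ w)) ∨ v = max(0.18, 0.17) = 0.18
¬((¬u ∧ (w ∨ w)) ∨ v) = 1 − 0.18 = 0.82
((0 ⇒ u) ⇒ (u ∨ v)) ⊕ ¬((¬u ∧ (w ∨ w)) ∨ v) = min(1, 0.17 + 0.82) = min(1, 0.99) = 0.99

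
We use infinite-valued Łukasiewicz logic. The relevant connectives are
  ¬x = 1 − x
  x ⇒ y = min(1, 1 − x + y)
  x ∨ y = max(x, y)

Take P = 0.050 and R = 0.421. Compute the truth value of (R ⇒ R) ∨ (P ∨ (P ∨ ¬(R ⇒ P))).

1.000

R ⇒ R = min(1, 1 − 0.421 + 0.421) = min(1, 1.000) = 1.000
R ⇒ P = min(1, 1 − 0.421 + 0.050) = min(1, 0.629) = 0.629
¬(R ⇒ P) = 1 − 0.629 = 0.371
P ∨ ¬(R ⇒ P) = max(0.050, 0.371) = 0.371
P ∨ (P ∨ ¬(R ⇒ P)) = max(0.050, 0.371) = 0.371
(R ⇒ R) ∨ (P ∨ (P ∨ ¬(R ⇒ P))) = max(1.000, 0.371) = 1.000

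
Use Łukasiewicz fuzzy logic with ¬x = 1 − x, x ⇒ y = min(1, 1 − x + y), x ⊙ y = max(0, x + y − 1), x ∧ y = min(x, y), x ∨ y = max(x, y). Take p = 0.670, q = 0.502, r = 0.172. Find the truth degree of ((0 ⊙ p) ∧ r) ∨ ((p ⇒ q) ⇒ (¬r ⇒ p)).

1.000

0 ⊙ p = max(0, 0.000 + 0.670 − 1) = max(0, -0.330) = 0.000
(0 ⊙ p) ∧ r = min(0.000, 0.172) = 0.000
p ⇒ q = min(1, 1 − 0.670 + 0.502) = min(1, 0.832) = 0.832
¬r = 1 − 0.172 = 0.828
¬r ⇒ p = min(1, 1 − 0.828 + 0.670) = min(1, 0.842) = 0.842
(p ⇒ q) ⇒ (¬r ⇒ p) = min(1, 1 − 0.832 + 0.842) = min(1, 1.010) = 1.000
((0 ⊙ p) ∧ r) ∨ ((p ⇒ q) ⇒ (¬r ⇒ p)) = max(0.000, 1.000) = 1.000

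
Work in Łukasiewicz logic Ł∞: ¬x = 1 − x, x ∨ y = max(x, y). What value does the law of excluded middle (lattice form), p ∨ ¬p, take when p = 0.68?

¬p = 1 − 0.68 = 0.32
p ∨ ¬p = max(0.68, 0.32) = 0.68
(The value 0.68 < 1 shows this instance is not satisfied; not a Ł∞-tautology — its value is max(a, 1−a).)

0.68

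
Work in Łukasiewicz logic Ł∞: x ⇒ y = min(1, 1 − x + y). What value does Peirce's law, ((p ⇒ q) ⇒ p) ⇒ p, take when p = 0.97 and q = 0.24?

0.97

p ⇒ q = min(1, 1 − 0.97 + 0.24) = min(1, 0.27) = 0.27
(p ⇒ q) ⇒ p = min(1, 1 − 0.27 + 0.97) = min(1, 1.70) = 1.00
((p ⇒ q) ⇒ p) ⇒ p = min(1, 1 − 1.00 + 0.97) = min(1, 0.97) = 0.97
(The value 0.97 < 1 shows this instance is not satisfied; not a Ł∞-tautology in general.)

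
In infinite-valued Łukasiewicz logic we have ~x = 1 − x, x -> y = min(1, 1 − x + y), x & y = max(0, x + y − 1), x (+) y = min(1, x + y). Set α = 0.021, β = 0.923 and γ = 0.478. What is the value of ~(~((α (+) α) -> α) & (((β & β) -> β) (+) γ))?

0.979

α (+) α = min(1, 0.021 + 0.021) = min(1, 0.042) = 0.042
(α (+) α) -> α = min(1, 1 − 0.042 + 0.021) = min(1, 0.979) = 0.979
~((α (+) α) -> α) = 1 − 0.979 = 0.021
β & β = max(0, 0.923 + 0.923 − 1) = max(0, 0.846) = 0.846
(β & β) -> β = min(1, 1 − 0.846 + 0.923) = min(1, 1.077) = 1.000
((β & β) -> β) (+) γ = min(1, 1.000 + 0.478) = min(1, 1.478) = 1.000
~((α (+) α) -> α) & (((β & β) -> β) (+) γ) = max(0, 0.021 + 1.000 − 1) = max(0, 0.021) = 0.021
~(~((α (+) α) -> α) & (((β & β) -> β) (+) γ)) = 1 − 0.021 = 0.979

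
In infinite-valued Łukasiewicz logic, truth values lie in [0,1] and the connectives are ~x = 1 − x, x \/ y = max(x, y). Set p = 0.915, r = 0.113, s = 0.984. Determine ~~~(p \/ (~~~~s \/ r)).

~s = 1 − 0.984 = 0.016
~~s = 1 − 0.016 = 0.984
~~~s = 1 − 0.984 = 0.016
~~~~s = 1 − 0.016 = 0.984
~~~~s \/ r = max(0.984, 0.113) = 0.984
p \/ (~~~~s \/ r) = max(0.915, 0.984) = 0.984
~(p \/ (~~~~s \/ r)) = 1 − 0.984 = 0.016
~~(p \/ (~~~~s \/ r)) = 1 − 0.016 = 0.984
~~~(p \/ (~~~~s \/ r)) = 1 − 0.984 = 0.016

0.016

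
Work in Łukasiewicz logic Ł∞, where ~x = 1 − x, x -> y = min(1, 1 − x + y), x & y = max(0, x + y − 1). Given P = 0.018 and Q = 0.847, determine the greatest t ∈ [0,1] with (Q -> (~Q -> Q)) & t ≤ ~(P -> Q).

0.000

~Q = 1 − 0.847 = 0.153
~Q -> Q = min(1, 1 − 0.153 + 0.847) = min(1, 1.694) = 1.000
Q -> (~Q -> Q) = min(1, 1 − 0.847 + 1.000) = min(1, 1.153) = 1.000
So the left factor is Q -> (~Q -> Q) = 1.000.
P -> Q = min(1, 1 − 0.018 + 0.847) = min(1, 1.829) = 1.000
~(P -> Q) = 1 − 1.000 = 0.000
So the right-hand bound is ~(P -> Q) = 0.000.
The residuum of the Łukasiewicz t-norm gives the supremum: min(1, 1 − 1.000 + 0.000).
1 − 1.000 + 0.000 = 0.000, so t = min(1, 0.000) = 0.000.
Check: 1.000 & 0.000 = max(0, 0.000) = 0.000 ≤ 0.000.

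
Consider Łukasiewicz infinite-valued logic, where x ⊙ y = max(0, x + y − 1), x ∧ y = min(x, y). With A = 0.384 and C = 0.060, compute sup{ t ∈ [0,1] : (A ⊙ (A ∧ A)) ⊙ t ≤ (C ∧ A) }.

A ∧ A = min(0.384, 0.384) = 0.384
A ⊙ (A ∧ A) = max(0, 0.384 + 0.384 − 1) = max(0, -0.232) = 0.000
So the left factor is A ⊙ (A ∧ A) = 0.000.
C ∧ A = min(0.060, 0.384) = 0.060
So the right-hand bound is C ∧ A = 0.060.
The residuum of the Łukasiewicz t-norm gives the supremum: min(1, 1 − 0.000 + 0.060).
1 − 0.000 + 0.060 = 1.060, so t = min(1, 1.060) = 1.000.
Check: 0.000 ⊙ 1.000 = max(0, 0.000) = 0.000 ≤ 0.060.

1.000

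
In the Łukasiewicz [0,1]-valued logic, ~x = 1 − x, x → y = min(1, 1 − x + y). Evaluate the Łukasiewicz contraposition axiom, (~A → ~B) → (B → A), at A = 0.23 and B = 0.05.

1.00

~A = 1 − 0.23 = 0.77
~B = 1 − 0.05 = 0.95
~A → ~B = min(1, 1 − 0.77 + 0.95) = min(1, 1.18) = 1.00
B → A = min(1, 1 − 0.05 + 0.23) = min(1, 1.18) = 1.00
(~A → ~B) → (B → A) = min(1, 1 − 1.00 + 1.00) = min(1, 1.00) = 1.00
(As expected: an axiom of Ł∞, always 1.)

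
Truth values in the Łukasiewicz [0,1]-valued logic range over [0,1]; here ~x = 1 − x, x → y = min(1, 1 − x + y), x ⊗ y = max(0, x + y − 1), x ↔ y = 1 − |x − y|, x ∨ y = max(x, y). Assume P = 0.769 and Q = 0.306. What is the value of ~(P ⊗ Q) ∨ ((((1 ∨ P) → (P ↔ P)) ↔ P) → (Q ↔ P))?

0.925

P ⊗ Q = max(0, 0.769 + 0.306 − 1) = max(0, 0.075) = 0.075
~(P ⊗ Q) = 1 − 0.075 = 0.925
1 ∨ P = max(1.000, 0.769) = 1.000
P ↔ P = 1 − |0.769 − 0.769| = 1 − 0.000 = 1.000
(1 ∨ P) → (P ↔ P) = min(1, 1 − 1.000 + 1.000) = min(1, 1.000) = 1.000
((1 ∨ P) → (P ↔ P)) ↔ P = 1 − |1.000 − 0.769| = 1 − 0.231 = 0.769
Q ↔ P = 1 − |0.306 − 0.769| = 1 − 0.463 = 0.537
(((1 ∨ P) → (P ↔ P)) ↔ P) → (Q ↔ P) = min(1, 1 − 0.769 + 0.537) = min(1, 0.768) = 0.768
~(P ⊗ Q) ∨ ((((1 ∨ P) → (P ↔ P)) ↔ P) → (Q ↔ P)) = max(0.925, 0.768) = 0.925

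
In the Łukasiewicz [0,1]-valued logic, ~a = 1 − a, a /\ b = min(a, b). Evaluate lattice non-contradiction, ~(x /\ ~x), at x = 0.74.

0.74

~x = 1 − 0.74 = 0.26
x /\ ~x = min(0.74, 0.26) = 0.26
~(x /\ ~x) = 1 − 0.26 = 0.74
(The value 0.74 < 1 shows this instance is not satisfied; not a Ł∞-tautology — its value is 1 − min(a, 1−a).)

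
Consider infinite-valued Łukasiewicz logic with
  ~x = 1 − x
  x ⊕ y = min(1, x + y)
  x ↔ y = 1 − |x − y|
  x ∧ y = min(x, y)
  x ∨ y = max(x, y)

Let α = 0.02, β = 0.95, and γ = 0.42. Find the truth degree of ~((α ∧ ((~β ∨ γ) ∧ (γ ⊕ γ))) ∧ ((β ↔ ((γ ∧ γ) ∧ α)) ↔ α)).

0.98

~β = 1 − 0.95 = 0.05
~β ∨ γ = max(0.05, 0.42) = 0.42
γ ⊕ γ = min(1, 0.42 + 0.42) = min(1, 0.84) = 0.84
(~β ∨ γ) ∧ (γ ⊕ γ) = min(0.42, 0.84) = 0.42
α ∧ ((~β ∨ γ) ∧ (γ ⊕ γ)) = min(0.02, 0.42) = 0.02
γ ∧ γ = min(0.42, 0.42) = 0.42
(γ ∧ γ) ∧ α = min(0.42, 0.02) = 0.02
β ↔ ((γ ∧ γ) ∧ α) = 1 − |0.95 − 0.02| = 1 − 0.93 = 0.07
(β ↔ ((γ ∧ γ) ∧ α)) ↔ α = 1 − |0.07 − 0.02| = 1 − 0.05 = 0.95
(α ∧ ((~β ∨ γ) ∧ (γ ⊕ γ))) ∧ ((β ↔ ((γ ∧ γ) ∧ α)) ↔ α) = min(0.02, 0.95) = 0.02
~((α ∧ ((~β ∨ γ) ∧ (γ ⊕ γ))) ∧ ((β ↔ ((γ ∧ γ) ∧ α)) ↔ α)) = 1 − 0.02 = 0.98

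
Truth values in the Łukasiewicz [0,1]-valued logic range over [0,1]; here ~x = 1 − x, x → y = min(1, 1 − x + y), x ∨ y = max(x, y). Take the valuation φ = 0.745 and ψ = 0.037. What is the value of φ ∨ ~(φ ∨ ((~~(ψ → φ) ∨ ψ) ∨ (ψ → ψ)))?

ψ → φ = min(1, 1 − 0.037 + 0.745) = min(1, 1.708) = 1.000
~(ψ → φ) = 1 − 1.000 = 0.000
~~(ψ → φ) = 1 − 0.000 = 1.000
~~(ψ → φ) ∨ ψ = max(1.000, 0.037) = 1.000
ψ → ψ = min(1, 1 − 0.037 + 0.037) = min(1, 1.000) = 1.000
(~~(ψ → φ) ∨ ψ) ∨ (ψ → ψ) = max(1.000, 1.000) = 1.000
φ ∨ ((~~(ψ → φ) ∨ ψ) ∨ (ψ → ψ)) = max(0.745, 1.000) = 1.000
~(φ ∨ ((~~(ψ → φ) ∨ ψ) ∨ (ψ → ψ))) = 1 − 1.000 = 0.000
φ ∨ ~(φ ∨ ((~~(ψ → φ) ∨ ψ) ∨ (ψ → ψ))) = max(0.745, 0.000) = 0.745

0.745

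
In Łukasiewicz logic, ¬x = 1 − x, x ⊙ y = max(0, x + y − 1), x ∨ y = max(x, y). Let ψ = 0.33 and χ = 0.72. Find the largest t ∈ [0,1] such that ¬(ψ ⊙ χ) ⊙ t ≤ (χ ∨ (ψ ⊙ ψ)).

0.77

ψ ⊙ χ = max(0, 0.33 + 0.72 − 1) = max(0, 0.05) = 0.05
¬(ψ ⊙ χ) = 1 − 0.05 = 0.95
So the left factor is ¬(ψ ⊙ χ) = 0.95.
ψ ⊙ ψ = max(0, 0.33 + 0.33 − 1) = max(0, -0.34) = 0.00
χ ∨ (ψ ⊙ ψ) = max(0.72, 0.00) = 0.72
So the right-hand bound is χ ∨ (ψ ⊙ ψ) = 0.72.
The residuum of the Łukasiewicz t-norm gives the supremum: min(1, 1 − 0.95 + 0.72).
1 − 0.95 + 0.72 = 0.77, so t = min(1, 0.77) = 0.77.
Check: 0.95 ⊙ 0.77 = max(0, 0.72) = 0.72 ≤ 0.72.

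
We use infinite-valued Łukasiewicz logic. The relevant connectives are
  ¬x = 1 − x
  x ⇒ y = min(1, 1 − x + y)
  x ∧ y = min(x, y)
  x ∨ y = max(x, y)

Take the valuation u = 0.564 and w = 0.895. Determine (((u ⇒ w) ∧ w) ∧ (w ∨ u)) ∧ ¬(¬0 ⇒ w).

0.105

u ⇒ w = min(1, 1 − 0.564 + 0.895) = min(1, 1.331) = 1.000
(u ⇒ w) ∧ w = min(1.000, 0.895) = 0.895
w ∨ u = max(0.895, 0.564) = 0.895
((u ⇒ w) ∧ w) ∧ (w ∨ u) = min(0.895, 0.895) = 0.895
¬0 = 1 − 0.000 = 1.000
¬0 ⇒ w = min(1, 1 − 1.000 + 0.895) = min(1, 0.895) = 0.895
¬(¬0 ⇒ w) = 1 − 0.895 = 0.105
(((u ⇒ w) ∧ w) ∧ (w ∨ u)) ∧ ¬(¬0 ⇒ w) = min(0.895, 0.105) = 0.105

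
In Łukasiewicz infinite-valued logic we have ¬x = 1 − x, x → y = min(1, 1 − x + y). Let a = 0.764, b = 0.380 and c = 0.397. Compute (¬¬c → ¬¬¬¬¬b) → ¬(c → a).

¬c = 1 − 0.397 = 0.603
¬¬c = 1 − 0.603 = 0.397
¬b = 1 − 0.380 = 0.620
¬¬b = 1 − 0.620 = 0.380
¬¬¬b = 1 − 0.380 = 0.620
¬¬¬¬b = 1 − 0.620 = 0.380
¬¬¬¬¬b = 1 − 0.380 = 0.620
¬¬c → ¬¬¬¬¬b = min(1, 1 − 0.397 + 0.620) = min(1, 1.223) = 1.000
c → a = min(1, 1 − 0.397 + 0.764) = min(1, 1.367) = 1.000
¬(c → a) = 1 − 1.000 = 0.000
(¬¬c → ¬¬¬¬¬b) → ¬(c → a) = min(1, 1 − 1.000 + 0.000) = min(1, 0.000) = 0.000

0.000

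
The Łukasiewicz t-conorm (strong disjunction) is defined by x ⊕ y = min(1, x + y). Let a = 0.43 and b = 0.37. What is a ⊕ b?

a ⊕ b = min(1, 0.43 + 0.37) = min(1, 0.80) = 0.80
For comparison, the Gödel t-conorm max(x, y) would give 0.43.

0.80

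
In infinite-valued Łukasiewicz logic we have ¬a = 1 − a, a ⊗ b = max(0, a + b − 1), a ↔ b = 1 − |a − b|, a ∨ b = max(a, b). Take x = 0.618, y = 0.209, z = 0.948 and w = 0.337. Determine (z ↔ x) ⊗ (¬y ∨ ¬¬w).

z ↔ x = 1 − |0.948 − 0.618| = 1 − 0.330 = 0.670
¬y = 1 − 0.209 = 0.791
¬w = 1 − 0.337 = 0.663
¬¬w = 1 − 0.663 = 0.337
¬y ∨ ¬¬w = max(0.791, 0.337) = 0.791
(z ↔ x) ⊗ (¬y ∨ ¬¬w) = max(0, 0.670 + 0.791 − 1) = max(0, 0.461) = 0.461

0.461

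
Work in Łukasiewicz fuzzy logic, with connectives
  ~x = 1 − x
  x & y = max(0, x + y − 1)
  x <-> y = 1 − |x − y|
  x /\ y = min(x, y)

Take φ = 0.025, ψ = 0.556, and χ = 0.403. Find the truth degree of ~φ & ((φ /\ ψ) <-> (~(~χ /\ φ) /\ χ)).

0.597

~φ = 1 − 0.025 = 0.975
φ /\ ψ = min(0.025, 0.556) = 0.025
~χ = 1 − 0.403 = 0.597
~χ /\ φ = min(0.597, 0.025) = 0.025
~(~χ /\ φ) = 1 − 0.025 = 0.975
~(~χ /\ φ) /\ χ = min(0.975, 0.403) = 0.403
(φ /\ ψ) <-> (~(~χ /\ φ) /\ χ) = 1 − |0.025 − 0.403| = 1 − 0.378 = 0.622
~φ & ((φ /\ ψ) <-> (~(~χ /\ φ) /\ χ)) = max(0, 0.975 + 0.622 − 1) = max(0, 0.597) = 0.597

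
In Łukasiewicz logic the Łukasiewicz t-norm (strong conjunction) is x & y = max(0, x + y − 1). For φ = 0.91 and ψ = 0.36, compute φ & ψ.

0.27

φ & ψ = max(0, 0.91 + 0.36 − 1) = max(0, 0.27) = 0.27
For comparison, the Gödel (minimum) t-norm min(x, y) would give 0.36.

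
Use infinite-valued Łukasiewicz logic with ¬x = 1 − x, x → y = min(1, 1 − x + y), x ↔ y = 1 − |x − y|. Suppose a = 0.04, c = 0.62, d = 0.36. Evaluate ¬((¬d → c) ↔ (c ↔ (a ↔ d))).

¬d = 1 − 0.36 = 0.64
¬d → c = min(1, 1 − 0.64 + 0.62) = min(1, 0.98) = 0.98
a ↔ d = 1 − |0.04 − 0.36| = 1 − 0.32 = 0.68
c ↔ (a ↔ d) = 1 − |0.62 − 0.68| = 1 − 0.06 = 0.94
(¬d → c) ↔ (c ↔ (a ↔ d)) = 1 − |0.98 − 0.94| = 1 − 0.04 = 0.96
¬((¬d → c) ↔ (c ↔ (a ↔ d))) = 1 − 0.96 = 0.04

0.04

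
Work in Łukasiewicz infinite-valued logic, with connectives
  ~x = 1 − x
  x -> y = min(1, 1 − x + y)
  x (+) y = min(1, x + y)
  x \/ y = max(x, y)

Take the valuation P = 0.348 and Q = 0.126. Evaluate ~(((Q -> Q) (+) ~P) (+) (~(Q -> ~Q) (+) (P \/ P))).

0.000

Q -> Q = min(1, 1 − 0.126 + 0.126) = min(1, 1.000) = 1.000
~P = 1 − 0.348 = 0.652
(Q -> Q) (+) ~P = min(1, 1.000 + 0.652) = min(1, 1.652) = 1.000
~Q = 1 − 0.126 = 0.874
Q -> ~Q = min(1, 1 − 0.126 + 0.874) = min(1, 1.748) = 1.000
~(Q -> ~Q) = 1 − 1.000 = 0.000
P \/ P = max(0.348, 0.348) = 0.348
~(Q -> ~Q) (+) (P \/ P) = min(1, 0.000 + 0.348) = min(1, 0.348) = 0.348
((Q -> Q) (+) ~P) (+) (~(Q -> ~Q) (+) (P \/ P)) = min(1, 1.000 + 0.348) = min(1, 1.348) = 1.000
~(((Q -> Q) (+) ~P) (+) (~(Q -> ~Q) (+) (P \/ P))) = 1 − 1.000 = 0.000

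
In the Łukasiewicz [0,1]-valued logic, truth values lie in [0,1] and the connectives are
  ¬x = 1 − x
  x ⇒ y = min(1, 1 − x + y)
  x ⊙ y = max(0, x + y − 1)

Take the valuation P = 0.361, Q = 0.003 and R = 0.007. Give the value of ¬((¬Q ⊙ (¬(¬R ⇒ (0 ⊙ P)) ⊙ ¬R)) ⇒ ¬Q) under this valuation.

0.000

¬Q = 1 − 0.003 = 0.997
¬R = 1 − 0.007 = 0.993
0 ⊙ P = max(0, 0.000 + 0.361 − 1) = max(0, -0.639) = 0.000
¬R ⇒ (0 ⊙ P) = min(1, 1 − 0.993 + 0.000) = min(1, 0.007) = 0.007
¬(¬R ⇒ (0 ⊙ P)) = 1 − 0.007 = 0.993
¬(¬R ⇒ (0 ⊙ P)) ⊙ ¬R = max(0, 0.993 + 0.993 − 1) = max(0, 0.986) = 0.986
¬Q ⊙ (¬(¬R ⇒ (0 ⊙ P)) ⊙ ¬R) = max(0, 0.997 + 0.986 − 1) = max(0, 0.983) = 0.983
(¬Q ⊙ (¬(¬R ⇒ (0 ⊙ P)) ⊙ ¬R)) ⇒ ¬Q = min(1, 1 − 0.983 + 0.997) = min(1, 1.014) = 1.000
¬((¬Q ⊙ (¬(¬R ⇒ (0 ⊙ P)) ⊙ ¬R)) ⇒ ¬Q) = 1 − 1.000 = 0.000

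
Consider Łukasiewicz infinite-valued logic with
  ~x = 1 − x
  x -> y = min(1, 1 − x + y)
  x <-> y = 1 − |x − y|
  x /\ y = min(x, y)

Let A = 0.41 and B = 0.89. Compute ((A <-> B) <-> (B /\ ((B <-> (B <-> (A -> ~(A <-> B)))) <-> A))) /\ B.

A <-> B = 1 − |0.41 − 0.89| = 1 − 0.48 = 0.52
~(A <-> B) = 1 − 0.52 = 0.48
A -> ~(A <-> B) = min(1, 1 − 0.41 + 0.48) = min(1, 1.07) = 1.00
B <-> (A -> ~(A <-> B)) = 1 − |0.89 − 1.00| = 1 − 0.11 = 0.89
B <-> (B <-> (A -> ~(A <-> B))) = 1 − |0.89 − 0.89| = 1 − 0.00 = 1.00
(B <-> (B <-> (A -> ~(A <-> B)))) <-> A = 1 − |1.00 − 0.41| = 1 − 0.59 = 0.41
B /\ ((B <-> (B <-> (A -> ~(A <-> B)))) <-> A) = min(0.89, 0.41) = 0.41
(A <-> B) <-> (B /\ ((B <-> (B <-> (A -> ~(A <-> B)))) <-> A)) = 1 − |0.52 − 0.41| = 1 − 0.11 = 0.89
((A <-> B) <-> (B /\ ((B <-> (B <-> (A -> ~(A <-> B)))) <-> A))) /\ B = min(0.89, 0.89) = 0.89

0.89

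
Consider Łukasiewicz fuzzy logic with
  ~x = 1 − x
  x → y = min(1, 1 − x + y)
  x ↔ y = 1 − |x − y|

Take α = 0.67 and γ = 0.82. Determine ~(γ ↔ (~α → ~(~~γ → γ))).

0.15

~α = 1 − 0.67 = 0.33
~γ = 1 − 0.82 = 0.18
~~γ = 1 − 0.18 = 0.82
~~γ → γ = min(1, 1 − 0.82 + 0.82) = min(1, 1.00) = 1.00
~(~~γ → γ) = 1 − 1.00 = 0.00
~α → ~(~~γ → γ) = min(1, 1 − 0.33 + 0.00) = min(1, 0.67) = 0.67
γ ↔ (~α → ~(~~γ → γ)) = 1 − |0.82 − 0.67| = 1 − 0.15 = 0.85
~(γ ↔ (~α → ~(~~γ → γ))) = 1 − 0.85 = 0.15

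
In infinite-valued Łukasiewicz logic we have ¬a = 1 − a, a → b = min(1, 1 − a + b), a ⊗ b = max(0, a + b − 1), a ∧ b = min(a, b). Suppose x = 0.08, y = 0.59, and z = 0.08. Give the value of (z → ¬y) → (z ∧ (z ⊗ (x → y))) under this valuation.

¬y = 1 − 0.59 = 0.41
z → ¬y = min(1, 1 − 0.08 + 0.41) = min(1, 1.33) = 1.00
x → y = min(1, 1 − 0.08 + 0.59) = min(1, 1.51) = 1.00
z ⊗ (x → y) = max(0, 0.08 + 1.00 − 1) = max(0, 0.08) = 0.08
z ∧ (z ⊗ (x → y)) = min(0.08, 0.08) = 0.08
(z → ¬y) → (z ∧ (z ⊗ (x → y))) = min(1, 1 − 1.00 + 0.08) = min(1, 0.08) = 0.08

0.08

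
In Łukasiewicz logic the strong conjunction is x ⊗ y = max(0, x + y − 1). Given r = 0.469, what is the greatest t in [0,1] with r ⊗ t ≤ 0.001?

0.532

The residuum of the Łukasiewicz t-norm gives the supremum: min(1, 1 − 0.469 + 0.001).
1 − 0.469 + 0.001 = 0.532, so t = min(1, 0.532) = 0.532.
Check: 0.469 ⊗ 0.532 = max(0, 0.001) = 0.001 ≤ 0.001.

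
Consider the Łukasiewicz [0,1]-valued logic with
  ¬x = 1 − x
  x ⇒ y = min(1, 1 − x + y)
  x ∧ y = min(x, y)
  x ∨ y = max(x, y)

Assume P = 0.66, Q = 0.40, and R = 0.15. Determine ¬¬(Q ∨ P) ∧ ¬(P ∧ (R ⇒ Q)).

Q ∨ P = max(0.40, 0.66) = 0.66
¬(Q ∨ P) = 1 − 0.66 = 0.34
¬¬(Q ∨ P) = 1 − 0.34 = 0.66
R ⇒ Q = min(1, 1 − 0.15 + 0.40) = min(1, 1.25) = 1.00
P ∧ (R ⇒ Q) = min(0.66, 1.00) = 0.66
¬(P ∧ (R ⇒ Q)) = 1 − 0.66 = 0.34
¬¬(Q ∨ P) ∧ ¬(P ∧ (R ⇒ Q)) = min(0.66, 0.34) = 0.34

0.34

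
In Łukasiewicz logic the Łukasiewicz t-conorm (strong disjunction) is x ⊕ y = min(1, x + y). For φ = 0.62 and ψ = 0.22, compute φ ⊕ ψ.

φ ⊕ ψ = min(1, 0.62 + 0.22) = min(1, 0.84) = 0.84
For comparison, the Gödel t-conorm max(x, y) would give 0.62.

0.84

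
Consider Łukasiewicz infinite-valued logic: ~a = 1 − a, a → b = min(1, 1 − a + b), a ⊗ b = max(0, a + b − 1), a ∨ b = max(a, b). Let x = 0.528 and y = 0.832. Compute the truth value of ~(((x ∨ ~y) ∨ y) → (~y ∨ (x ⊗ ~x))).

0.664

~y = 1 − 0.832 = 0.168
x ∨ ~y = max(0.528, 0.168) = 0.528
(x ∨ ~y) ∨ y = max(0.528, 0.832) = 0.832
~x = 1 − 0.528 = 0.472
x ⊗ ~x = max(0, 0.528 + 0.472 − 1) = max(0, 0.000) = 0.000
~y ∨ (x ⊗ ~x) = max(0.168, 0.000) = 0.168
((x ∨ ~y) ∨ y) → (~y ∨ (x ⊗ ~x)) = min(1, 1 − 0.832 + 0.168) = min(1, 0.336) = 0.336
~(((x ∨ ~y) ∨ y) → (~y ∨ (x ⊗ ~x))) = 1 − 0.336 = 0.664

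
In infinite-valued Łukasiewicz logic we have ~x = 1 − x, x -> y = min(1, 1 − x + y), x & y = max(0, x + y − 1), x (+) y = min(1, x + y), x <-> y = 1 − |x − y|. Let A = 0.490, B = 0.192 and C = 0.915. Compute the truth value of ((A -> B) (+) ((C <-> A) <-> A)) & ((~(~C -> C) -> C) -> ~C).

0.085

A -> B = min(1, 1 − 0.490 + 0.192) = min(1, 0.702) = 0.702
C <-> A = 1 − |0.915 − 0.490| = 1 − 0.425 = 0.575
(C <-> A) <-> A = 1 − |0.575 − 0.490| = 1 − 0.085 = 0.915
(A -> B) (+) ((C <-> A) <-> A) = min(1, 0.702 + 0.915) = min(1, 1.617) = 1.000
~C = 1 − 0.915 = 0.085
~C -> C = min(1, 1 − 0.085 + 0.915) = min(1, 1.830) = 1.000
~(~C -> C) = 1 − 1.000 = 0.000
~(~C -> C) -> C = min(1, 1 − 0.000 + 0.915) = min(1, 1.915) = 1.000
(~(~C -> C) -> C) -> ~C = min(1, 1 − 1.000 + 0.085) = min(1, 0.085) = 0.085
((A -> B) (+) ((C <-> A) <-> A)) & ((~(~C -> C) -> C) -> ~C) = max(0, 1.000 + 0.085 − 1) = max(0, 0.085) = 0.085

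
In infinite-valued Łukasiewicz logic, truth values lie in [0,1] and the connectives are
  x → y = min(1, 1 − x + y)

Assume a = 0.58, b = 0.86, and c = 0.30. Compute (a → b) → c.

0.30

a → b = min(1, 1 − 0.58 + 0.86) = min(1, 1.28) = 1.00
(a → b) → c = min(1, 1 − 1.00 + 0.30) = min(1, 0.30) = 0.30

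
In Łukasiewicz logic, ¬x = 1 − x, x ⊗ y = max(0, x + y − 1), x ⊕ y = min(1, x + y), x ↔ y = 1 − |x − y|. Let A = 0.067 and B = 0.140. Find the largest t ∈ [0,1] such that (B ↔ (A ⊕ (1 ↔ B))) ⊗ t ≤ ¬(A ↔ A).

0.067

1 ↔ B = 1 − |1.000 − 0.140| = 1 − 0.860 = 0.140
A ⊕ (1 ↔ B) = min(1, 0.067 + 0.140) = min(1, 0.207) = 0.207
B ↔ (A ⊕ (1 ↔ B)) = 1 − |0.140 − 0.207| = 1 − 0.067 = 0.933
So the left factor is B ↔ (A ⊕ (1 ↔ B)) = 0.933.
A ↔ A = 1 − |0.067 − 0.067| = 1 − 0.000 = 1.000
¬(A ↔ A) = 1 − 1.000 = 0.000
So the right-hand bound is ¬(A ↔ A) = 0.000.
The residuum of the Łukasiewicz t-norm gives the supremum: min(1, 1 − 0.933 + 0.000).
1 − 0.933 + 0.000 = 0.067, so t = min(1, 0.067) = 0.067.
Check: 0.933 ⊗ 0.067 = max(0, 0.000) = 0.000 ≤ 0.000.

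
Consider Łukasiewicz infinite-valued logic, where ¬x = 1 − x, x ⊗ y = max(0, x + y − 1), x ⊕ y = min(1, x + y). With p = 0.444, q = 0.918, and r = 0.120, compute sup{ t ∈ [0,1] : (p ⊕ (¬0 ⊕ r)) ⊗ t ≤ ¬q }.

0.082

¬0 = 1 − 0.000 = 1.000
¬0 ⊕ r = min(1, 1.000 + 0.120) = min(1, 1.120) = 1.000
p ⊕ (¬0 ⊕ r) = min(1, 0.444 + 1.000) = min(1, 1.444) = 1.000
So the left factor is p ⊕ (¬0 ⊕ r) = 1.000.
¬q = 1 − 0.918 = 0.082
So the right-hand bound is ¬q = 0.082.
The residuum of the Łukasiewicz t-norm gives the supremum: min(1, 1 − 1.000 + 0.082).
1 − 1.000 + 0.082 = 0.082, so t = min(1, 0.082) = 0.082.
Check: 1.000 ⊗ 0.082 = max(0, 0.082) = 0.082 ≤ 0.082.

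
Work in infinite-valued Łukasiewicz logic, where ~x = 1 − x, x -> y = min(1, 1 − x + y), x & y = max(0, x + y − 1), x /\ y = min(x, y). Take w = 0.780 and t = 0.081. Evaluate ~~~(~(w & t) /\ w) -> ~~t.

0.861

w & t = max(0, 0.780 + 0.081 − 1) = max(0, -0.139) = 0.000
~(w & t) = 1 − 0.000 = 1.000
~(w & t) /\ w = min(1.000, 0.780) = 0.780
~(~(w & t) /\ w) = 1 − 0.780 = 0.220
~~(~(w & t) /\ w) = 1 − 0.220 = 0.780
~~~(~(w & t) /\ w) = 1 − 0.780 = 0.220
~t = 1 − 0.081 = 0.919
~~t = 1 − 0.919 = 0.081
~~~(~(w & t) /\ w) -> ~~t = min(1, 1 − 0.220 + 0.081) = min(1, 0.861) = 0.861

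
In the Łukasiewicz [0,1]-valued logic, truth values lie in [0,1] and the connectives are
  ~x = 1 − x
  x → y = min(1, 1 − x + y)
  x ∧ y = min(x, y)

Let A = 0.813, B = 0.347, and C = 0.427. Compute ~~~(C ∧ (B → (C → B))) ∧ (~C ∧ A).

0.573

C → B = min(1, 1 − 0.427 + 0.347) = min(1, 0.920) = 0.920
B → (C → B) = min(1, 1 − 0.347 + 0.920) = min(1, 1.573) = 1.000
C ∧ (B → (C → B)) = min(0.427, 1.000) = 0.427
~(C ∧ (B → (C → B))) = 1 − 0.427 = 0.573
~~(C ∧ (B → (C → B))) = 1 − 0.573 = 0.427
~~~(C ∧ (B → (C → B))) = 1 − 0.427 = 0.573
~C = 1 − 0.427 = 0.573
~C ∧ A = min(0.573, 0.813) = 0.573
~~~(C ∧ (B → (C → B))) ∧ (~C ∧ A) = min(0.573, 0.573) = 0.573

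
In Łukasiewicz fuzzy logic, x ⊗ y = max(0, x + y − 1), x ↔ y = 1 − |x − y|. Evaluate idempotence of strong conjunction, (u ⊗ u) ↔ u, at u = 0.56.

u ⊗ u = max(0, 0.56 + 0.56 − 1) = max(0, 0.12) = 0.12
(u ⊗ u) ↔ u = 1 − |0.12 − 0.56| = 1 − 0.44 = 0.56
(The value 0.56 < 1 shows this instance is not satisfied; fails in Ł∞ since a ⊗ a = max(0, 2a−1) ≠ a in general.)

0.56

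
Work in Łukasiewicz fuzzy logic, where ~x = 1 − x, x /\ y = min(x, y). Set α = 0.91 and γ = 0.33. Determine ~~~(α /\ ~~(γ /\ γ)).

γ /\ γ = min(0.33, 0.33) = 0.33
~(γ /\ γ) = 1 − 0.33 = 0.67
~~(γ /\ γ) = 1 − 0.67 = 0.33
α /\ ~~(γ /\ γ) = min(0.91, 0.33) = 0.33
~(α /\ ~~(γ /\ γ)) = 1 − 0.33 = 0.67
~~(α /\ ~~(γ /\ γ)) = 1 − 0.67 = 0.33
~~~(α /\ ~~(γ /\ γ)) = 1 − 0.33 = 0.67

0.67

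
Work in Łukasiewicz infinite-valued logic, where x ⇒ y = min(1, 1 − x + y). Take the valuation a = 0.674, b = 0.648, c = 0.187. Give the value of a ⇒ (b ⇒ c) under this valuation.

0.865

b ⇒ c = min(1, 1 − 0.648 + 0.187) = min(1, 0.539) = 0.539
a ⇒ (b ⇒ c) = min(1, 1 − 0.674 + 0.539) = min(1, 0.865) = 0.865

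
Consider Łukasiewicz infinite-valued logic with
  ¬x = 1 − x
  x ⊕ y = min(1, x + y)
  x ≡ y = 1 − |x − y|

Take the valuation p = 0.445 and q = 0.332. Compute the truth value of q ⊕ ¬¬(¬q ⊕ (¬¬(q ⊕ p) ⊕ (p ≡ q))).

1.000

¬q = 1 − 0.332 = 0.668
q ⊕ p = min(1, 0.332 + 0.445) = min(1, 0.777) = 0.777
¬(q ⊕ p) = 1 − 0.777 = 0.223
¬¬(q ⊕ p) = 1 − 0.223 = 0.777
p ≡ q = 1 − |0.445 − 0.332| = 1 − 0.113 = 0.887
¬¬(q ⊕ p) ⊕ (p ≡ q) = min(1, 0.777 + 0.887) = min(1, 1.664) = 1.000
¬q ⊕ (¬¬(q ⊕ p) ⊕ (p ≡ q)) = min(1, 0.668 + 1.000) = min(1, 1.668) = 1.000
¬(¬q ⊕ (¬¬(q ⊕ p) ⊕ (p ≡ q))) = 1 − 1.000 = 0.000
¬¬(¬q ⊕ (¬¬(q ⊕ p) ⊕ (p ≡ q))) = 1 − 0.000 = 1.000
q ⊕ ¬¬(¬q ⊕ (¬¬(q ⊕ p) ⊕ (p ≡ q))) = min(1, 0.332 + 1.000) = min(1, 1.332) = 1.000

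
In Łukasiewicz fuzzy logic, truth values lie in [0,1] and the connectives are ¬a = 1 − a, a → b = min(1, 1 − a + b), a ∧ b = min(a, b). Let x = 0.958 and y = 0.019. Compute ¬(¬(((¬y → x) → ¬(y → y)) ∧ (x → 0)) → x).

0.019

¬y = 1 − 0.019 = 0.981
¬y → x = min(1, 1 − 0.981 + 0.958) = min(1, 0.977) = 0.977
y → y = min(1, 1 − 0.019 + 0.019) = min(1, 1.000) = 1.000
¬(y → y) = 1 − 1.000 = 0.000
(¬y → x) → ¬(y → y) = min(1, 1 − 0.977 + 0.000) = min(1, 0.023) = 0.023
x → 0 = min(1, 1 − 0.958 + 0.000) = min(1, 0.042) = 0.042
((¬y → x) → ¬(y → y)) ∧ (x → 0) = min(0.023, 0.042) = 0.023
¬(((¬y → x) → ¬(y → y)) ∧ (x → 0)) = 1 − 0.023 = 0.977
¬(((¬y → x) → ¬(y → y)) ∧ (x → 0)) → x = min(1, 1 − 0.977 + 0.958) = min(1, 0.981) = 0.981
¬(¬(((¬y → x) → ¬(y → y)) ∧ (x → 0)) → x) = 1 − 0.981 = 0.019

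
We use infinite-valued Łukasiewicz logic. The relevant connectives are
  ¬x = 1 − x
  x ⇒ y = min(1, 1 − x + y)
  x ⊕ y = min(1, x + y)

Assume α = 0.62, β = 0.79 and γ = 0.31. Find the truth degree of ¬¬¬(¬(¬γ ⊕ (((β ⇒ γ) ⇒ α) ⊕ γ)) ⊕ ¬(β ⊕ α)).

1.00

¬γ = 1 − 0.31 = 0.69
β ⇒ γ = min(1, 1 − 0.79 + 0.31) = min(1, 0.52) = 0.52
(β ⇒ γ) ⇒ α = min(1, 1 − 0.52 + 0.62) = min(1, 1.10) = 1.00
((β ⇒ γ) ⇒ α) ⊕ γ = min(1, 1.00 + 0.31) = min(1, 1.31) = 1.00
¬γ ⊕ (((β ⇒ γ) ⇒ α) ⊕ γ) = min(1, 0.69 + 1.00) = min(1, 1.69) = 1.00
¬(¬γ ⊕ (((β ⇒ γ) ⇒ α) ⊕ γ)) = 1 − 1.00 = 0.00
β ⊕ α = min(1, 0.79 + 0.62) = min(1, 1.41) = 1.00
¬(β ⊕ α) = 1 − 1.00 = 0.00
¬(¬γ ⊕ (((β ⇒ γ) ⇒ α) ⊕ γ)) ⊕ ¬(β ⊕ α) = min(1, 0.00 + 0.00) = min(1, 0.00) = 0.00
¬(¬(¬γ ⊕ (((β ⇒ γ) ⇒ α) ⊕ γ)) ⊕ ¬(β ⊕ α)) = 1 − 0.00 = 1.00
¬¬(¬(¬γ ⊕ (((β ⇒ γ) ⇒ α) ⊕ γ)) ⊕ ¬(β ⊕ α)) = 1 − 1.00 = 0.00
¬¬¬(¬(¬γ ⊕ (((β ⇒ γ) ⇒ α) ⊕ γ)) ⊕ ¬(β ⊕ α)) = 1 − 0.00 = 1.00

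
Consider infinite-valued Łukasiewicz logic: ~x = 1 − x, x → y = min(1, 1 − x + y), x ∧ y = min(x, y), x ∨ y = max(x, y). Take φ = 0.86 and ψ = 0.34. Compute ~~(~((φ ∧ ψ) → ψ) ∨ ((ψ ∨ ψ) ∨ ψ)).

φ ∧ ψ = min(0.86, 0.34) = 0.34
(φ ∧ ψ) → ψ = min(1, 1 − 0.34 + 0.34) = min(1, 1.00) = 1.00
~((φ ∧ ψ) → ψ) = 1 − 1.00 = 0.00
ψ ∨ ψ = max(0.34, 0.34) = 0.34
(ψ ∨ ψ) ∨ ψ = max(0.34, 0.34) = 0.34
~((φ ∧ ψ) → ψ) ∨ ((ψ ∨ ψ) ∨ ψ) = max(0.00, 0.34) = 0.34
~(~((φ ∧ ψ) → ψ) ∨ ((ψ ∨ ψ) ∨ ψ)) = 1 − 0.34 = 0.66
~~(~((φ ∧ ψ) → ψ) ∨ ((ψ ∨ ψ) ∨ ψ)) = 1 − 0.66 = 0.34

0.34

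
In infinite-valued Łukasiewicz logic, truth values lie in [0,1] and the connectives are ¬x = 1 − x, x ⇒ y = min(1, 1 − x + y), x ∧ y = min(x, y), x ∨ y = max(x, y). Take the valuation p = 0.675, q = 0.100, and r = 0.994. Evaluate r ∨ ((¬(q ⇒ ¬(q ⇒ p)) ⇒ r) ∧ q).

q ⇒ p = min(1, 1 − 0.100 + 0.675) = min(1, 1.575) = 1.000
¬(q ⇒ p) = 1 − 1.000 = 0.000
q ⇒ ¬(q ⇒ p) = min(1, 1 − 0.100 + 0.000) = min(1, 0.900) = 0.900
¬(q ⇒ ¬(q ⇒ p)) = 1 − 0.900 = 0.100
¬(q ⇒ ¬(q ⇒ p)) ⇒ r = min(1, 1 − 0.100 + 0.994) = min(1, 1.894) = 1.000
(¬(q ⇒ ¬(q ⇒ p)) ⇒ r) ∧ q = min(1.000, 0.100) = 0.100
r ∨ ((¬(q ⇒ ¬(q ⇒ p)) ⇒ r) ∧ q) = max(0.994, 0.100) = 0.994

0.994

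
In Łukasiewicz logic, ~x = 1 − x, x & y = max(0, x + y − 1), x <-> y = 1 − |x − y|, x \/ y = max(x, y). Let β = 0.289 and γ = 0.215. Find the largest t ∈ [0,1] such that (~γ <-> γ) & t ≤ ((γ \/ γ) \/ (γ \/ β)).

0.859

~γ = 1 − 0.215 = 0.785
~γ <-> γ = 1 − |0.785 − 0.215| = 1 − 0.570 = 0.430
So the left factor is ~γ <-> γ = 0.430.
γ \/ γ = max(0.215, 0.215) = 0.215
γ \/ β = max(0.215, 0.289) = 0.289
(γ \/ γ) \/ (γ \/ β) = max(0.215, 0.289) = 0.289
So the right-hand bound is (γ \/ γ) \/ (γ \/ β) = 0.289.
The residuum of the Łukasiewicz t-norm gives the supremum: min(1, 1 − 0.430 + 0.289).
1 − 0.430 + 0.289 = 0.859, so t = min(1, 0.859) = 0.859.
Check: 0.430 & 0.859 = max(0, 0.289) = 0.289 ≤ 0.289.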